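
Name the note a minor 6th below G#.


Solution.
A 6th spans 6 letter names, so from G we land on B
A minor 6th = 8 semitones below G#
Spell B at that pitch: B#
= B#


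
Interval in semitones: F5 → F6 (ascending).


Reasoning:
Absolute semitone position = octave×12 + chromatic position
F5: 5×12 + 5 = 65
F6: 6×12 + 5 = 77
Difference = 77 - 65 = 12
= 12 semitones


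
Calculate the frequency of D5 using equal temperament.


Solution.
f = 440 × 2^(n/12) where n = semitones from A4
D5: 5 semitones from A4
f = 440 × 2^(5/12)
f = 587.33 Hz


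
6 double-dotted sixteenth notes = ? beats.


Solution.
Base sixteenth note = 1/4 beats
Dot 1 adds half the previous value: +1/8
Dot 2 adds half the previous value: +1/16
One double-dotted sixteenth = 1/4 + 1/8 + 1/16 = 7/16
6 of them = 6 × 7/16 = 21/8
= 21/8 beats


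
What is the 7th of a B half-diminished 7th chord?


Step by step:
Half-diminished 7th chord = root + minor 3rd + diminished 5th + minor 7th
Seventh chords stack in thirds, so the letter names are B-D-F-A
Root: B
Minor 3rd above B: D
Diminished 5th above B: F
Minor 7th above B: A
The 7th = A


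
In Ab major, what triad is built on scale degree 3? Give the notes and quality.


Ab major scale: Ab Bb C Db Eb F G
Diatonic triad on degree 3 stacks scale notes 3, 5, 7: C Eb G
C→Eb = 3 semitones; C→G = 7 semitones → minor triad
= C Eb G (minor)


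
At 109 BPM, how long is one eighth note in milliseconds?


One quarter-note beat = 60000 / BPM = 60000 / 109 ms
Eighth note = 1/2 × quarter note
Duration = 1/2 × 60000 / 109 = 30000 / 109
= 275.2 ms


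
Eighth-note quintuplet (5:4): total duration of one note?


Let's work it out.
Quintuplet: 5 notes occupy the space of 4 eighth notes
Space = 4 × 1/2 = 2 beats
Each quintuplet note = 2 / 5 = 2/5 beats
= 2/5 beats


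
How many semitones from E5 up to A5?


Let's work it out.
Absolute semitone position = octave×12 + chromatic position
E5: 5×12 + 4 = 64
A5: 5×12 + 9 = 69
Difference = 69 - 64 = 5
= 5 semitones


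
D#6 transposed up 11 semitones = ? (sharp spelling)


Reasoning:
D#6: chromatic position 3 in octave 6 → absolute = 6×12 + 3 = 75
Transpose up 11: 75 + 11 = 86
86 = 7×12 + 2 → D in octave 7
Result = D7


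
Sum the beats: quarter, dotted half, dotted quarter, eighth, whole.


Solution.
Beat values:
  quarter = 1 beat
  dotted half = 3 beats
  dotted quarter = 1.5 beats
  eighth = 0.5 beats
  whole = 4 beats
Sum = 1 + 3 + 1.5 + 0.5 + 4
= 10 beats


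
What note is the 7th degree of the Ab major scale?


Reasoning:
Major scale pattern: W-W-H-W-W-W-H (2-2-1-2-2-2-1 semitones)
Starting from Ab:
  Ab + 2 semitones → Bb
  Bb + 2 semitones → C
  C + 1 semitone → Db
  Db + 2 semitones → Eb
  Eb + 2 semitones → F
  F + 2 semitones → G
  G + 1 semitone → Ab
Scale: Ab Bb C Db Eb F G
Degree 7 = G


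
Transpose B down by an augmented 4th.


augmented 4th: 4 letter names, 6 semitones
Letter: B - 3 → F
Pitch: B - 6 semitones, spelled as an F → F
= F


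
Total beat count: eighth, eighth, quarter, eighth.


Beat values:
  eighth = 0.5 beats
  eighth = 0.5 beats
  quarter = 1 beat
  eighth = 0.5 beats
Sum = 0.5 + 0.5 + 1 + 0.5
= 2.5 beats


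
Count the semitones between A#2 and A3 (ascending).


Let's work it out.
Absolute semitone position = octave×12 + chromatic position
A#2: 2×12 + 10 = 34
A3: 3×12 + 9 = 45
Difference = 45 - 34 = 11
= 11 semitones


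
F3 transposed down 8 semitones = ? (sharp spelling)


Working:
F3: chromatic position 5 in octave 3 → absolute = 3×12 + 5 = 41
Transpose down 8: 41 - 8 = 33
33 = 2×12 + 9 → A in octave 2
Result = A2


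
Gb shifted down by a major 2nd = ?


major 2nd: 2 letter names, 2 semitones
Letter: G - 1 → F
Pitch: Gb - 2 semitones, spelled as an F → Fb
= Fb


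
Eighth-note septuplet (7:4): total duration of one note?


Reasoning:
Septuplet: 7 notes occupy the space of 4 eighth notes
Space = 4 × 1/2 = 2 beats
Each septuplet note = 2 / 7 = 2/7 beats
= 2/7 beats


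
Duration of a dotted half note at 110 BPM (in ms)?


Working:
One quarter-note beat = 60000 / BPM = 60000 / 110 ms
Dotted half note = 3 × quarter note
Duration = 3 × 60000 / 110 = 180000 / 110
= 1636.4 ms


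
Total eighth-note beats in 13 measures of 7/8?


Reasoning:
Time signature 7/8: the bottom number 8 means the eighth note gets one count
The top number 7 means 7 eighth-note beats per measure
Total = 7 × 13 measures
= 91 eighth-note beats


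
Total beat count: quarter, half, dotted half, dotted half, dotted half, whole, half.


Beat values:
  quarter = 1 beat
  half = 2 beats
  dotted half = 3 beats
  dotted half = 3 beats
  dotted half = 3 beats
  whole = 4 beats
  half = 2 beats
Sum = 1 + 2 + 3 + 3 + 3 + 4 + 2
= 18 beats


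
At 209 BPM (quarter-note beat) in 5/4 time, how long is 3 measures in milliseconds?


Quarter-note beat duration = 60000 / 209 ms
Beats per measure (5/4) = 5
One measure = 5 × 60000 / 209 = 300000 / 209 ms
3 measures = 3 × 300000 / 209 = 900000 / 209
= 4306.2 ms


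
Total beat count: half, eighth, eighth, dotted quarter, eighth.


Solution.
Beat values:
  half = 2 beats
  eighth = 0.5 beats
  eighth = 0.5 beats
  dotted quarter = 1.5 beats
  eighth = 0.5 beats
Sum = 2 + 0.5 + 0.5 + 1.5 + 0.5
= 5 beats


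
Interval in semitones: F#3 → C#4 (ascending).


Solution.
Absolute semitone position = octave×12 + chromatic position
F#3: 3×12 + 6 = 42
C#4: 4×12 + 1 = 49
Difference = 49 - 42 = 7
= 7 semitones


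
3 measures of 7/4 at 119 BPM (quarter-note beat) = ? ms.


Quarter-note beat duration = 60000 / 119 ms
Beats per measure (7/4) = 7
One measure = 7 × 60000 / 119 = 420000 / 119 ms
3 measures = 3 × 420000 / 119 = 1260000 / 119
= 10588.2 ms


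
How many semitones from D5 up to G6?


Reasoning:
Absolute semitone position = octave×12 + chromatic position
D5: 5×12 + 2 = 62
G6: 6×12 + 7 = 79
Difference = 79 - 62 = 17
= 17 semitones


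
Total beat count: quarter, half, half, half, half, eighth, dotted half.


Beat values:
  quarter = 1 beat
  half = 2 beats
  half = 2 beats
  half = 2 beats
  half = 2 beats
  eighth = 0.5 beats
  dotted half = 3 beats
Sum = 1 + 2 + 2 + 2 + 2 + 0.5 + 3
= 12.5 beats


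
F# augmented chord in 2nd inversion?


Step by step:
Root position: F# A# C##
2nd inversion: move root and 3rd up an octave
Bass note: C##
Notes (bottom to top) = C## F# A#


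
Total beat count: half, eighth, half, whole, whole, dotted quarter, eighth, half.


Beat values:
  half = 2 beats
  eighth = 0.5 beats
  half = 2 beats
  whole = 4 beats
  whole = 4 beats
  dotted quarter = 1.5 beats
  eighth = 0.5 beats
  half = 2 beats
Sum = 2 + 0.5 + 2 + 4 + 4 + 1.5 + 0.5 + 2
= 16.5 beats


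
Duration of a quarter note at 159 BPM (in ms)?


Working:
One quarter-note beat = 60000 / BPM = 60000 / 159 ms
Duration = 60000 / 159
= 377.4 ms


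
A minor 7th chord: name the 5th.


Minor 7th chord = root + minor 3rd + perfect 5th + minor 7th
Seventh chords stack in thirds, so the letter names are A-C-E-G
Root: A
Minor 3rd above A: C
Perfect 5th above A: E
Minor 7th above A: G
The 5th = E


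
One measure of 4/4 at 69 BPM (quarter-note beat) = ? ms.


Reasoning:
Quarter-note beat duration = 60000 / 69 ms
Beats per measure (4/4) = 4
One measure = 4 × 60000 / 69 = 240000 / 69 ms
= 3478.3 ms


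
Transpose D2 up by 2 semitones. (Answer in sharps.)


Let's work it out.
D2: chromatic position 2 in octave 2 → absolute = 2×12 + 2 = 26
Transpose up 2: 26 + 2 = 28
28 = 2×12 + 4 → E in octave 2
Result = E2


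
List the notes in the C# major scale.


Reasoning:
Major scale pattern: W-W-H-W-W-W-H (2-2-1-2-2-2-1 semitones)
Starting from C#:
  C# + 2 semitones → D#
  D# + 2 semitones → E#
  E# + 1 semitone → F#
  F# + 2 semitones → G#
  G# + 2 semitones → A#
  A# + 2 semitones → B#
  B# + 1 semitone → C#
Scale = C# D# E# F# G# A# B#


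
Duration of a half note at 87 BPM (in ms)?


Let's work it out.
One quarter-note beat = 60000 / BPM = 60000 / 87 ms
Half note = 2 × quarter note
Duration = 2 × 60000 / 87 = 120000 / 87
= 1379.3 ms


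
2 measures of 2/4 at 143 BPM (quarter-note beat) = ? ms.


Step by step:
Quarter-note beat duration = 60000 / 143 ms
Beats per measure (2/4) = 2
One measure = 2 × 60000 / 143 = 120000 / 143 ms
2 measures = 2 × 120000 / 143 = 240000 / 143
= 1678.3 ms


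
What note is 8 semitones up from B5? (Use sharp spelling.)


Solution.
B5: chromatic position 11 in octave 5 → absolute = 5×12 + 11 = 71
Transpose up 8: 71 + 8 = 79
79 = 6×12 + 7 → G in octave 6
Result = G6


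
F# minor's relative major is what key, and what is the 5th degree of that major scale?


Step by step:
The relative major shares the key signature and is a minor 3rd above the minor tonic
A minor 3rd above F# is A
→ relative major of F# minor is A major
A major scale: A B C# D E F# G#
= A major; 5th degree = E


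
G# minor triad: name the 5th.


Working:
Minor triad = root + minor 3rd (3 semitones) + perfect 5th (7 semitones)
A triad on G# stacks thirds, so the chord tones use letter names G-B-D
Root: G#
Minor 3rd above G#: B
Perfect 5th above G#: D#
The 5th = D#


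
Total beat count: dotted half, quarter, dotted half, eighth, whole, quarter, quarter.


Working:
Beat values:
  dotted half = 3 beats
  quarter = 1 beat
  dotted half = 3 beats
  eighth = 0.5 beats
  whole = 4 beats
  quarter = 1 beat
  quarter = 1 beat
Sum = 3 + 1 + 3 + 0.5 + 4 + 1 + 1
= 13.5 beats


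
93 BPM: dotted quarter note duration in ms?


Reasoning:
One quarter-note beat = 60000 / BPM = 60000 / 93 ms
Dotted quarter note = 3/2 × quarter note
Duration = 3/2 × 60000 / 93 = 90000 / 93
= 967.7 ms


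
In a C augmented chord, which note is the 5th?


Step by step:
Augmented triad = root + major 3rd (4 semitones) + augmented 5th (8 semitones)
A triad on C stacks thirds, so the chord tones use letter names C-E-G
Root: C
Major 3rd above C: E
Augmented 5th above C: G#
The 5th = G#


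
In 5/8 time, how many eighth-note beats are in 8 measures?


Let's work it out.
Time signature 5/8: the bottom number 8 means the eighth note gets one count
The top number 5 means 5 eighth-note beats per measure
Total = 5 × 8 measures
= 40 eighth-note beats


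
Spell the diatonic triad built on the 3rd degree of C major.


Step by step:
C major scale: C D E F G A B
Diatonic triad on degree 3 stacks scale notes 3, 5, 7: E G B
E→G = 3 semitones; E→B = 7 semitones → minor triad
= E G B (minor)


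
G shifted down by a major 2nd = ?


Working:
major 2nd: 2 letter names, 2 semitones
Letter: G - 1 → F
Pitch: G - 2 semitones, spelled as an F → F
= F


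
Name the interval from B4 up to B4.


Working:
Letter names: B → B spans 1 letter name → a unison
Semitones: B4 → B4 = 0 half-steps
A unison of 0 semitones is a perfect unison
= perfect unison


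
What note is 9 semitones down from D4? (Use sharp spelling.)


D4: chromatic position 2 in octave 4 → absolute = 4×12 + 2 = 50
Transpose down 9: 50 - 9 = 41
41 = 3×12 + 5 → F in octave 3
Result = F3


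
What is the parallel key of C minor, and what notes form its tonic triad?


Reasoning:
Parallel keys share the same tonic but differ in mode
C minor → parallel is C major
Tonic triad of C major = C E G
= C major; triad = C E G


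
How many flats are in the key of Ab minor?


Solution.
Flat minor keys: A(0), D(1), G(2), C(3), F(4), Bb(5), Eb(6), Ab(7)
Ab minor has 7 flats
Order of flats: Bb Eb Ab Db Gb Cb Fb → first 7: Bb, Eb, Ab, Db, Gb, Cb, Fb
= 7 flats


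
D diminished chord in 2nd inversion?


Reasoning:
Root position: D F Ab
2nd inversion: move root and 3rd up an octave
Bass note: Ab
Notes (bottom to top) = Ab D F


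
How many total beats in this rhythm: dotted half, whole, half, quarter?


Let's work it out.
Beat values:
  dotted half = 3 beats
  whole = 4 beats
  half = 2 beats
  quarter = 1 beat
Sum = 3 + 4 + 2 + 1
= 10 beats


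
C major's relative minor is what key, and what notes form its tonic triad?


Reasoning:
The relative minor shares the major's key signature and starts on its 6th degree
6th degree = a major 6th above the tonic; a major 6th above C is A
→ relative minor of C major is A minor
Tonic triad of A minor = root + minor 3rd + perfect 5th = A C E
= A minor; triad = A C E


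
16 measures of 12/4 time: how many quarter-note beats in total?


Let's work it out.
Time signature 12/4: the bottom number 4 means the quarter note gets one count
The top number 12 means 12 quarter-note beats per measure
Total = 12 × 16 measures
= 192 quarter-note beats


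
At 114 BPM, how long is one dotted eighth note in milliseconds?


Working:
One quarter-note beat = 60000 / BPM = 60000 / 114 ms
Dotted eighth note = 3/4 × quarter note
Duration = 3/4 × 60000 / 114 = 45000 / 114
= 394.7 ms


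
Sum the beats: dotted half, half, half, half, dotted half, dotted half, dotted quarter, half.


Solution.
Beat values:
  dotted half = 3 beats
  half = 2 beats
  half = 2 beats
  half = 2 beats
  dotted half = 3 beats
  dotted half = 3 beats
  dotted quarter = 1.5 beats
  half = 2 beats
Sum = 3 + 2 + 2 + 2 + 3 + 3 + 1.5 + 2
= 18.5 beats


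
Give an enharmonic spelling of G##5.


Enharmonic notes sound the same pitch but are spelled with different letter names
G## and A name the same pitch class
= A5


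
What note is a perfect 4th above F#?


Reasoning:
A 4th spans 4 letter names, so from F we land on B
A perfect 4th = 5 semitones above F#
Spell B at that pitch: B
= B


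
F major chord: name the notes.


Major triad = root + major 3rd (4 semitones) + perfect 5th (7 semitones)
A triad on F stacks thirds, so the chord tones use letter names F-A-C
Root: F
Major 3rd above F: A
Perfect 5th above F: C
Chord = F A C


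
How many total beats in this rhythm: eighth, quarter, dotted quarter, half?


Beat values:
  eighth = 0.5 beats
  quarter = 1 beat
  dotted quarter = 1.5 beats
  half = 2 beats
Sum = 0.5 + 1 + 1.5 + 2
= 5 beats


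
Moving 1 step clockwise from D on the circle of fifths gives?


Step by step:
Each clockwise step on the circle of fifths moves up a perfect 5th
From D: D → A
= A


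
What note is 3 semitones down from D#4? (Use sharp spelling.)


D#4: chromatic position 3 in octave 4 → absolute = 4×12 + 3 = 51
Transpose down 3: 51 - 3 = 48
48 = 4×12 + 0 → C in octave 4
Result = C4


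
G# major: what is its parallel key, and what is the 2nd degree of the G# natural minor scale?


Step by step:
Parallel keys share the same tonic but differ in mode
G# major → parallel is G# minor
G# natural minor scale: G# A# B C# D# E F#
= G# minor; 2nd degree = A#


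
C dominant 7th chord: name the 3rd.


Dominant 7th chord = root + major 3rd + perfect 5th + minor 7th
Seventh chords stack in thirds, so the letter names are C-E-G-B
Root: C
Major 3rd above C: E
Perfect 5th above C: G
Minor 7th above C: Bb
The 3rd = E


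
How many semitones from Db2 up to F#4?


Absolute semitone position = octave×12 + chromatic position
Db2: 2×12 + 1 = 25
F#4: 4×12 + 6 = 54
Difference = 54 - 25 = 29
= 29 semitones


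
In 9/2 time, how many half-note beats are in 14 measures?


Solution.
Time signature 9/2: the bottom number 2 means the half note gets one count
The top number 9 means 9 half-note beats per measure
Total = 9 × 14 measures
= 126 half-note beats


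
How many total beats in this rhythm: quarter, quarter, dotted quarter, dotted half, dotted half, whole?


Working:
Beat values:
  quarter = 1 beat
  quarter = 1 beat
  dotted quarter = 1.5 beats
  dotted half = 3 beats
  dotted half = 3 beats
  whole = 4 beats
Sum = 1 + 1 + 1.5 + 3 + 3 + 4
= 13.5 beats


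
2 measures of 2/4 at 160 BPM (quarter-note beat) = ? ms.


Working:
Quarter-note beat duration = 60000 / 160 ms
Beats per measure (2/4) = 2
One measure = 2 × 60000 / 160 = 120000 / 160 ms
2 measures = 2 × 120000 / 160 = 240000 / 160
= 1500.0 ms


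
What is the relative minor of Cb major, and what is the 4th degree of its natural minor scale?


Reasoning:
The relative minor shares the major's key signature and starts on its 6th degree
6th degree = a major 6th above the tonic; a major 6th above Cb is Ab
→ relative minor of Cb major is Ab minor
Ab natural minor scale: Ab Bb Cb Db Eb Fb Gb
= Ab minor; 4th degree = Db


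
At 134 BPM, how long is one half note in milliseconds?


Let's work it out.
One quarter-note beat = 60000 / BPM = 60000 / 134 ms
Half note = 2 × quarter note
Duration = 2 × 60000 / 134 = 120000 / 134
= 895.5 ms


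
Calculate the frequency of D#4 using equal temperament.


Step by step:
f = 440 × 2^(n/12) where n = semitones from A4
D#4: -6 semitones from A4
f = 440 × 2^(-6/12)
f = 311.13 Hz


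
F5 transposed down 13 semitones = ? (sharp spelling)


F5: chromatic position 5 in octave 5 → absolute = 5×12 + 5 = 65
Transpose down 13: 65 - 13 = 52
52 = 4×12 + 4 → E in octave 4
Result = E4


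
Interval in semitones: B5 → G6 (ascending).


Working:
Absolute semitone position = octave×12 + chromatic position
B5: 5×12 + 11 = 71
G6: 6×12 + 7 = 79
Difference = 79 - 71 = 8
= 8 semitones


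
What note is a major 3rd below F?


Solution.
A 3rd spans 3 letter names, so from F we land on D
A major 3rd = 4 semitones below F
Spell D at that pitch: Db
= Db


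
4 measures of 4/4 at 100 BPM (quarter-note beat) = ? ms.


Let's work it out.
Quarter-note beat duration = 60000 / 100 ms
Beats per measure (4/4) = 4
One measure = 4 × 60000 / 100 = 240000 / 100 ms
4 measures = 4 × 240000 / 100 = 960000 / 100
= 9600.0 ms


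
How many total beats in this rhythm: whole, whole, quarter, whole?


Reasoning:
Beat values:
  whole = 4 beats
  whole = 4 beats
  quarter = 1 beat
  whole = 4 beats
Sum = 4 + 4 + 1 + 4
= 13 beats


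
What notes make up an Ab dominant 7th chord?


Reasoning:
Dominant 7th chord = root + major 3rd + perfect 5th + minor 7th
Seventh chords stack in thirds, so the letter names are A-C-E-G
Root: Ab
Major 3rd above Ab: C
Perfect 5th above Ab: Eb
Minor 7th above Ab: Gb
Chord = Ab C Eb Gb


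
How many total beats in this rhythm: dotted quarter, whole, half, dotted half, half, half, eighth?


Beat values:
  dotted quarter = 1.5 beats
  whole = 4 beats
  half = 2 beats
  dotted half = 3 beats
  half = 2 beats
  half = 2 beats
  eighth = 0.5 beats
Sum = 1.5 + 4 + 2 + 3 + 2 + 2 + 0.5
= 15 beats


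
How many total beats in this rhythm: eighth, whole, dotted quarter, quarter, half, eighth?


Solution.
Beat values:
  eighth = 0.5 beats
  whole = 4 beats
  dotted quarter = 1.5 beats
  quarter = 1 beat
  half = 2 beats
  eighth = 0.5 beats
Sum = 0.5 + 4 + 1.5 + 1 + 2 + 0.5
= 9.5 beats


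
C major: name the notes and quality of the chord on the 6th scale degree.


Solution.
C major scale: C D E F G A B
Diatonic triad on degree 6 stacks scale notes 6, 1, 3: A C E
A→C = 3 semitones; A→E = 7 semitones → minor triad
= A C E (minor)


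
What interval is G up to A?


Letter names: G → A spans 2 letter names → a 2nd
Semitones: G → A = 2 half-steps
A 2nd of 2 semitones is a major 2nd
= major 2nd


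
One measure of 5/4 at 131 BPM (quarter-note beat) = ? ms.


Quarter-note beat duration = 60000 / 131 ms
Beats per measure (5/4) = 5
One measure = 5 × 60000 / 131 = 300000 / 131 ms
= 2290.1 ms


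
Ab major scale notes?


Step by step:
Major scale pattern: W-W-H-W-W-W-H (2-2-1-2-2-2-1 semitones)
Starting from Ab:
  Ab + 2 semitones → Bb
  Bb + 2 semitones → C
  C + 1 semitone → Db
  Db + 2 semitones → Eb
  Eb + 2 semitones → F
  F + 2 semitones → G
  G + 1 semitone → Ab
Scale = Ab Bb C Db Eb F G


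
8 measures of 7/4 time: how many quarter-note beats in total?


Time signature 7/4: the bottom number 4 means the quarter note gets one count
The top number 7 means 7 quarter-note beats per measure
Total = 7 × 8 measures
= 56 quarter-note beats


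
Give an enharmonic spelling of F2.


Enharmonic notes sound the same pitch but are spelled with different letter names
F and E# name the same pitch class
= E#2


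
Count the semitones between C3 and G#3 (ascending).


Let's work it out.
Absolute semitone position = octave×12 + chromatic position
C3: 3×12 + 0 = 36
G#3: 3×12 + 8 = 44
Difference = 44 - 36 = 8
= 8 semitones


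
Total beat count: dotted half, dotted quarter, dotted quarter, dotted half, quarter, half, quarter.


Beat values:
  dotted half = 3 beats
  dotted quarter = 1.5 beats
  dotted quarter = 1.5 beats
  dotted half = 3 beats
  quarter = 1 beat
  half = 2 beats
  quarter = 1 beat
Sum = 3 + 1.5 + 1.5 + 3 + 1 + 2 + 1
= 13 beats


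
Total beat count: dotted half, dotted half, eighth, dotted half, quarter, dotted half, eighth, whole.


Working:
Beat values:
  dotted half = 3 beats
  dotted half = 3 beats
  eighth = 0.5 beats
  dotted half = 3 beats
  quarter = 1 beat
  dotted half = 3 beats
  eighth = 0.5 beats
  whole = 4 beats
Sum = 3 + 3 + 0.5 + 3 + 1 + 3 + 0.5 + 4
= 18 beats


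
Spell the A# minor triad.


Working:
Minor triad = root + minor 3rd (3 semitones) + perfect 5th (7 semitones)
A triad on A# stacks thirds, so the chord tones use letter names A-C-E
Root: A#
Minor 3rd above A#: C#
Perfect 5th above A#: E#
Chord = A# C# E#


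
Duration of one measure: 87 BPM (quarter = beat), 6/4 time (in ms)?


Reasoning:
Quarter-note beat duration = 60000 / 87 ms
Beats per measure (6/4) = 6
One measure = 6 × 60000 / 87 = 360000 / 87 ms
= 4137.9 ms


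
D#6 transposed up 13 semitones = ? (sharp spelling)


Solution.
D#6: chromatic position 3 in octave 6 → absolute = 6×12 + 3 = 75
Transpose up 13: 75 + 13 = 88
88 = 7×12 + 4 → E in octave 7
Result = E7


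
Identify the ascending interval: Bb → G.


Working:
Letter names: B → G spans 6 letter names → a 6th
Semitones: Bb → G = 9 half-steps
A 6th of 9 semitones is a major 6th
= major 6th


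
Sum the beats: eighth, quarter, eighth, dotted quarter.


Beat values:
  eighth = 0.5 beats
  quarter = 1 beat
  eighth = 0.5 beats
  dotted quarter = 1.5 beats
Sum = 0.5 + 1 + 0.5 + 1.5
= 3.5 beats


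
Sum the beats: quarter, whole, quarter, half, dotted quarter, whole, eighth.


Let's work it out.
Beat values:
  quarter = 1 beat
  whole = 4 beats
  quarter = 1 beat
  half = 2 beats
  dotted quarter = 1.5 beats
  whole = 4 beats
  eighth = 0.5 beats
Sum = 1 + 4 + 1 + 2 + 1.5 + 4 + 0.5
= 14 beats


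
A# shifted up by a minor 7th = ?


minor 7th: 7 letter names, 10 semitones
Letter: A + 6 → G
Pitch: A# + 10 semitones, spelled as a G → G#
= G#


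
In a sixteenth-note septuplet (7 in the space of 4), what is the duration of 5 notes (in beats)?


Reasoning:
Septuplet: 7 notes occupy the space of 4 sixteenth notes
Space = 4 × 1/4 = 1 beat
Each septuplet note = 1 / 7 = 1/7 beats
5 notes = 5 × 1/7 = 5/7
= 5/7 beats


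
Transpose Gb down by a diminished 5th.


Working:
diminished 5th: 5 letter names, 6 semitones
Letter: G - 4 → C
Pitch: Gb - 6 semitones, spelled as a C → C
= C


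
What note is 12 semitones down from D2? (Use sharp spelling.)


D2: chromatic position 2 in octave 2 → absolute = 2×12 + 2 = 26
Transpose down 12: 26 - 12 = 14
14 = 1×12 + 2 → D in octave 1
Result = D1


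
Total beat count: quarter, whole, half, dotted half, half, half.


Solution.
Beat values:
  quarter = 1 beat
  whole = 4 beats
  half = 2 beats
  dotted half = 3 beats
  half = 2 beats
  half = 2 beats
Sum = 1 + 4 + 2 + 3 + 2 + 2
= 14 beats


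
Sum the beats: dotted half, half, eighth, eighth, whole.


Solution.
Beat values:
  dotted half = 3 beats
  half = 2 beats
  eighth = 0.5 beats
  eighth = 0.5 beats
  whole = 4 beats
Sum = 3 + 2 + 0.5 + 0.5 + 4
= 10 beats


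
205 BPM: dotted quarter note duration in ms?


Solution.
One quarter-note beat = 60000 / BPM = 60000 / 205 ms
Dotted quarter note = 3/2 × quarter note
Duration = 3/2 × 60000 / 205 = 90000 / 205
= 439.0 ms


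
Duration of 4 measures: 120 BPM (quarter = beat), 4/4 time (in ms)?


Step by step:
Quarter-note beat duration = 60000 / 120 ms
Beats per measure (4/4) = 4
One measure = 4 × 60000 / 120 = 240000 / 120 ms
4 measures = 4 × 240000 / 120 = 960000 / 120
= 8000.0 ms


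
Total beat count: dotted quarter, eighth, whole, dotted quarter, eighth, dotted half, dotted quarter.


Reasoning:
Beat values:
  dotted quarter = 1.5 beats
  eighth = 0.5 beats
  whole = 4 beats
  dotted quarter = 1.5 beats
  eighth = 0.5 beats
  dotted half = 3 beats
  dotted quarter = 1.5 beats
Sum = 1.5 + 0.5 + 4 + 1.5 + 0.5 + 3 + 1.5
= 12.5 beats


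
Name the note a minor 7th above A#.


Reasoning:
A 7th spans 7 letter names, so from A we land on G
A minor 7th = 10 semitones above A#
Spell G at that pitch: G#
= G#


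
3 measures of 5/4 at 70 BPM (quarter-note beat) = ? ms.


Reasoning:
Quarter-note beat duration = 60000 / 70 ms
Beats per measure (5/4) = 5
One measure = 5 × 60000 / 70 = 300000 / 70 ms
3 measures = 3 × 300000 / 70 = 900000 / 70
= 12857.1 ms


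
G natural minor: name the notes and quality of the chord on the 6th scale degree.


Working:
G natural minor scale: G A Bb C D Eb F
Diatonic triad on degree 6 stacks scale notes 6, 1, 3: Eb G Bb
Eb→G = 4 semitones; Eb→Bb = 7 semitones → major triad
= Eb G Bb (major)


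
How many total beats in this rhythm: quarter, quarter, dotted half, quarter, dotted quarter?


Beat values:
  quarter = 1 beat
  quarter = 1 beat
  dotted half = 3 beats
  quarter = 1 beat
  dotted quarter = 1.5 beats
Sum = 1 + 1 + 3 + 1 + 1.5
= 7.5 beats


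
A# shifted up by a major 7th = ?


Let's work it out.
major 7th: 7 letter names, 11 semitones
Letter: A + 6 → G
Pitch: A# + 11 semitones, spelled as a G → G##
= G##


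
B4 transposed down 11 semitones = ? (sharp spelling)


B4: chromatic position 11 in octave 4 → absolute = 4×12 + 11 = 59
Transpose down 11: 59 - 11 = 48
48 = 4×12 + 0 → C in octave 4
Result = C4


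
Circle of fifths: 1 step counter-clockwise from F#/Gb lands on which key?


Working:
Each counter-clockwise step moves down a perfect 5th (= up a perfect 4th)
From F#/Gb: F#/Gb → B
= B


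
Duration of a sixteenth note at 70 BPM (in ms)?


Step by step:
One quarter-note beat = 60000 / BPM = 60000 / 70 ms
Sixteenth note = 1/4 × quarter note
Duration = 1/4 × 60000 / 70 = 15000 / 70
= 214.3 ms


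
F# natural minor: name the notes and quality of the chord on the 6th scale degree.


Solution.
F# natural minor scale: F# G# A B C# D E
Diatonic triad on degree 6 stacks scale notes 6, 1, 3: D F# A
D→F# = 4 semitones; D→A = 7 semitones → major triad
= D F# A (major)


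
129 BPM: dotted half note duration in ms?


Step by step:
One quarter-note beat = 60000 / BPM = 60000 / 129 ms
Dotted half note = 3 × quarter note
Duration = 3 × 60000 / 129 = 180000 / 129
= 1395.3 ms


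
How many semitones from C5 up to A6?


Solution.
Absolute semitone position = octave×12 + chromatic position
C5: 5×12 + 0 = 60
A6: 6×12 + 9 = 81
Difference = 81 - 60 = 21
= 21 semitones


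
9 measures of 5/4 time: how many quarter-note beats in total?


Time signature 5/4: the bottom number 4 means the quarter note gets one count
The top number 5 means 5 quarter-note beats per measure
Total = 5 × 9 measures
= 45 quarter-note beats


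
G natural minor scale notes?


Natural minor scale pattern: W-H-W-W-H-W-W (2-1-2-2-1-2-2 semitones)
Starting from G:
  G + 2 semitones → A
  A + 1 semitone → Bb
  Bb + 2 semitones → C
  C + 2 semitones → D
  D + 1 semitone → Eb
  Eb + 2 semitones → F
  F + 2 semitones → G
Scale = G A Bb C D Eb F


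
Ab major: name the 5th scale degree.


Let's work it out.
Major scale pattern: W-W-H-W-W-W-H (2-2-1-2-2-2-1 semitones)
Starting from Ab:
  Ab + 2 semitones → Bb
  Bb + 2 semitones → C
  C + 1 semitone → Db
  Db + 2 semitones → Eb
  Eb + 2 semitones → F
  F + 2 semitones → G
  G + 1 semitone → Ab
Scale: Ab Bb C Db Eb F G
Degree 5 = Eb


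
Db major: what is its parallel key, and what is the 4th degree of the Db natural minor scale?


Parallel keys share the same tonic but differ in mode
Db major → parallel is Db minor
Db natural minor scale: Db Eb Fb Gb Ab Bbb Cb
= Db minor; 4th degree = Gb


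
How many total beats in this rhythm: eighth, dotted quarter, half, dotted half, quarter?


Solution.
Beat values:
  eighth = 0.5 beats
  dotted quarter = 1.5 beats
  half = 2 beats
  dotted half = 3 beats
  quarter = 1 beat
Sum = 0.5 + 1.5 + 2 + 3 + 1
= 8 beats


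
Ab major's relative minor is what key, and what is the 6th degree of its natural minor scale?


The relative minor shares the major's key signature and starts on its 6th degree
6th degree = a major 6th above the tonic; a major 6th above Ab is F
→ relative minor of Ab major is F minor
F natural minor scale: F G Ab Bb C Db Eb
= F minor; 6th degree = Db


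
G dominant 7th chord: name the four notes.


Dominant 7th chord = root + major 3rd + perfect 5th + minor 7th
Seventh chords stack in thirds, so the letter names are G-B-D-F
Root: G
Major 3rd above G: B
Perfect 5th above G: D
Minor 7th above G: F
Chord = G B D F


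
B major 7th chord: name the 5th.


Solution.
Major 7th chord = root + major 3rd + perfect 5th + major 7th
Seventh chords stack in thirds, so the letter names are B-D-F-A
Root: B
Major 3rd above B: D#
Perfect 5th above B: F#
Major 7th above B: A#
The 5th = F#


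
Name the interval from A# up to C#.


Reasoning:
Letter names: A → C spans 3 letter names → a 3rd
Semitones: A# → C# = 3 half-steps
A 3rd of 3 semitones is a minor 3rd
= minor 3rd


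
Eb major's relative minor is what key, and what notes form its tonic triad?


Reasoning:
The relative minor shares the major's key signature and starts on its 6th degree
6th degree = a major 6th above the tonic; a major 6th above Eb is C
→ relative minor of Eb major is C minor
Tonic triad of C minor = root + minor 3rd + perfect 5th = C Eb G
= C minor; triad = C Eb G


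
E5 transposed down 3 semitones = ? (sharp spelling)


Step by step:
E5: chromatic position 4 in octave 5 → absolute = 5×12 + 4 = 64
Transpose down 3: 64 - 3 = 61
61 = 5×12 + 1 → C# in octave 5
Result = C#5


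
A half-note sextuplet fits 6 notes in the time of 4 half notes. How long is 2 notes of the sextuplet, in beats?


Let's work it out.
Sextuplet: 6 notes occupy the space of 4 half notes
Space = 4 × 2 = 8 beats
Each sextuplet note = 8 / 6 = 4/3 beats
2 notes = 2 × 4/3 = 8/3
= 8/3 beats


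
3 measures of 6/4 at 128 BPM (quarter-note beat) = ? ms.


Reasoning:
Quarter-note beat duration = 60000 / 128 ms
Beats per measure (6/4) = 6
One measure = 6 × 60000 / 128 = 360000 / 128 ms
3 measures = 3 × 360000 / 128 = 1080000 / 128
= 8437.5 ms


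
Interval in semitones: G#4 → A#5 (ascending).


Solution.
Absolute semitone position = octave×12 + chromatic position
G#4: 4×12 + 8 = 56
A#5: 5×12 + 10 = 70
Difference = 70 - 56 = 14
= 14 semitones


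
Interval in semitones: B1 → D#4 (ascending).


Reasoning:
Absolute semitone position = octave×12 + chromatic position
B1: 1×12 + 11 = 23
D#4: 4×12 + 3 = 51
Difference = 51 - 23 = 28
= 28 semitones


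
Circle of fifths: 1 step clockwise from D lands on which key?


Step by step:
Each clockwise step on the circle of fifths moves up a perfect 5th
From D: D → A
= A


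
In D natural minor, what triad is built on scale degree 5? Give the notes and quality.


Let's work it out.
D natural minor scale: D E F G A Bb C
Diatonic triad on degree 5 stacks scale notes 5, 7, 2: A C E
A→C = 3 semitones; A→E = 7 semitones → minor triad
= A C E (minor)


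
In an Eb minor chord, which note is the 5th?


Reasoning:
Minor triad = root + minor 3rd (3 semitones) + perfect 5th (7 semitones)
A triad on Eb stacks thirds, so the chord tones use letter names E-G-B
Root: Eb
Minor 3rd above Eb: Gb
Perfect 5th above Eb: Bb
The 5th = Bb


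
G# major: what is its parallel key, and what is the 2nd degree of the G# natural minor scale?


Parallel keys share the same tonic but differ in mode
G# major → parallel is G# minor
G# natural minor scale: G# A# B C# D# E F#
= G# minor; 2nd degree = A#


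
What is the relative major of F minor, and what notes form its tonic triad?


The relative major shares the key signature and is a minor 3rd above the minor tonic
A minor 3rd above F is Ab
→ relative major of F minor is Ab major
Tonic triad of Ab major = root + major 3rd + perfect 5th = Ab C Eb
= Ab major; triad = Ab C Eb


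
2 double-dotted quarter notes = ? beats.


Step by step:
Base quarter note = 1 beat
Dot 1 adds half the previous value: +1/2
Dot 2 adds half the previous value: +1/4
One double-dotted quarter = 1 + 1/2 + 1/4 = 7/4
2 of them = 2 × 7/4 = 7/2
= 7/2 beats


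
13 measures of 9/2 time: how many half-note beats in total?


Time signature 9/2: the bottom number 2 means the half note gets one count
The top number 9 means 9 half-note beats per measure
Total = 9 × 13 measures
= 117 half-note beats


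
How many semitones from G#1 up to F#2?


Let's work it out.
Absolute semitone position = octave×12 + chromatic position
G#1: 1×12 + 8 = 20
F#2: 2×12 + 6 = 30
Difference = 30 - 20 = 10
= 10 semitones


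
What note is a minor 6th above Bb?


Solution.
A 6th spans 6 letter names, so from B we land on G
A minor 6th = 8 semitones above Bb
Spell G at that pitch: Gb
= Gb


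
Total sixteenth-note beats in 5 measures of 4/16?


Let's work it out.
Time signature 4/16: the bottom number 16 means the sixteenth note gets one count
The top number 4 means 4 sixteenth-note beats per measure
Total = 4 × 5 measures
= 20 sixteenth-note beats


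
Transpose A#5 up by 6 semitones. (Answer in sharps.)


A#5: chromatic position 10 in octave 5 → absolute = 5×12 + 10 = 70
Transpose up 6: 70 + 6 = 76
76 = 6×12 + 4 → E in octave 6
Result = E6


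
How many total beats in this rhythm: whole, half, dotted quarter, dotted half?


Reasoning:
Beat values:
  whole = 4 beats
  half = 2 beats
  dotted quarter = 1.5 beats
  dotted half = 3 beats
Sum = 4 + 2 + 1.5 + 3
= 10.5 beats


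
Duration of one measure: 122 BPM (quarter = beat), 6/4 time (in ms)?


Quarter-note beat duration = 60000 / 122 ms
Beats per measure (6/4) = 6
One measure = 6 × 60000 / 122 = 360000 / 122 ms
= 2950.8 ms


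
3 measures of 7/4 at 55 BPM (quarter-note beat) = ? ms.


Quarter-note beat duration = 60000 / 55 ms
Beats per measure (7/4) = 7
One measure = 7 × 60000 / 55 = 420000 / 55 ms
3 measures = 3 × 420000 / 55 = 1260000 / 55
= 22909.1 ms


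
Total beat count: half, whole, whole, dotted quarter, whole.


Let's work it out.
Beat values:
  half = 2 beats
  whole = 4 beats
  whole = 4 beats
  dotted quarter = 1.5 beats
  whole = 4 beats
Sum = 2 + 4 + 4 + 1.5 + 4
= 15.5 beats


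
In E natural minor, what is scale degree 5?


Natural minor scale pattern: W-H-W-W-H-W-W (2-1-2-2-1-2-2 semitones)
Starting from E:
  E + 2 semitones → F#
  F# + 1 semitone → G
  G + 2 semitones → A
  A + 2 semitones → B
  B + 1 semitone → C
  C + 2 semitones → D
  D + 2 semitones → E
Scale: E F# G A B C D
Degree 5 = B


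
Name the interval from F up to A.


Letter names: F → A spans 3 letter names → a 3rd
Semitones: F → A = 4 half-steps
A 3rd of 4 semitones is a major 3rd
= major 3rd


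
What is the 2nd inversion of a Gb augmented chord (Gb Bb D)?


Reasoning:
Root position: Gb Bb D
2nd inversion: move root and 3rd up an octave
Bass note: D
Notes (bottom to top) = D Gb Bb


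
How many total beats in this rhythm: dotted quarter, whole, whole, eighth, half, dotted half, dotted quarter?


Beat values:
  dotted quarter = 1.5 beats
  whole = 4 beats
  whole = 4 beats
  eighth = 0.5 beats
  half = 2 beats
  dotted half = 3 beats
  dotted quarter = 1.5 beats
Sum = 1.5 + 4 + 4 + 0.5 + 2 + 3 + 1.5
= 16.5 beats


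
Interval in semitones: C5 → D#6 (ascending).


Solution.
Absolute semitone position = octave×12 + chromatic position
C5: 5×12 + 0 = 60
D#6: 6×12 + 3 = 75
Difference = 75 - 60 = 15
= 15 semitones


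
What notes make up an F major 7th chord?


Working:
Major 7th chord = root + major 3rd + perfect 5th + major 7th
Seventh chords stack in thirds, so the letter names are F-A-C-E
Root: F
Major 3rd above F: A
Perfect 5th above F: C
Major 7th above F: E
Chord = F A C E


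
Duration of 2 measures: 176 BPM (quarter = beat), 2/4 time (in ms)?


Reasoning:
Quarter-note beat duration = 60000 / 176 ms
Beats per measure (2/4) = 2
One measure = 2 × 60000 / 176 = 120000 / 176 ms
2 measures = 2 × 120000 / 176 = 240000 / 176
= 1363.6 ms


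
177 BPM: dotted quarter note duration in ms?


Step by step:
One quarter-note beat = 60000 / BPM = 60000 / 177 ms
Dotted quarter note = 3/2 × quarter note
Duration = 3/2 × 60000 / 177 = 90000 / 177
= 508.5 ms


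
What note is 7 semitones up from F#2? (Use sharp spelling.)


F#2: chromatic position 6 in octave 2 → absolute = 2×12 + 6 = 30
Transpose up 7: 30 + 7 = 37
37 = 3×12 + 1 → C# in octave 3
Result = C#3


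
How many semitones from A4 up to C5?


Solution.
Absolute semitone position = octave×12 + chromatic position
A4: 4×12 + 9 = 57
C5: 5×12 + 0 = 60
Difference = 60 - 57 = 3
= 3 semitones


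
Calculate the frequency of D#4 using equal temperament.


Working:
f = 440 × 2^(n/12) where n = semitones from A4
D#4: -6 semitones from A4
f = 440 × 2^(-6/12)
f = 311.13 Hz


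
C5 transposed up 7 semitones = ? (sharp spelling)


C5: chromatic position 0 in octave 5 → absolute = 5×12 + 0 = 60
Transpose up 7: 60 + 7 = 67
67 = 5×12 + 7 → G in octave 5
Result = G5


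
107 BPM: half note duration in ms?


One quarter-note beat = 60000 / BPM = 60000 / 107 ms
Half note = 2 × quarter note
Duration = 2 × 60000 / 107 = 120000 / 107
= 1121.5 ms


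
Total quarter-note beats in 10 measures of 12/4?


Solution.
Time signature 12/4: the bottom number 4 means the quarter note gets one count
The top number 12 means 12 quarter-note beats per measure
Total = 12 × 10 measures
= 120 quarter-note beats


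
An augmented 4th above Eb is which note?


A 4th spans 4 letter names, so from E we land on A
An augmented 4th = 6 semitones above Eb
Spell A at that pitch: A
= A


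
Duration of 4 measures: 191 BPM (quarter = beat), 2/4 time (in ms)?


Step by step:
Quarter-note beat duration = 60000 / 191 ms
Beats per measure (2/4) = 2
One measure = 2 × 60000 / 191 = 120000 / 191 ms
4 measures = 4 × 120000 / 191 = 480000 / 191
= 2513.1 ms


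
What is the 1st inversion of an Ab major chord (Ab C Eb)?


Reasoning:
Root position: Ab C Eb
1st inversion: move root up an octave
Bass note: C
Notes (bottom to top) = C Eb Ab


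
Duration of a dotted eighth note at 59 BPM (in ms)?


Step by step:
One quarter-note beat = 60000 / BPM = 60000 / 59 ms
Dotted eighth note = 3/4 × quarter note
Duration = 3/4 × 60000 / 59 = 45000 / 59
= 762.7 ms


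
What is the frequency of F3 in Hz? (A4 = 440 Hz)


f = 440 × 2^(n/12) where n = semitones from A4
F3: -16 semitones from A4
f = 440 × 2^(-16/12)
f = 174.61 Hz


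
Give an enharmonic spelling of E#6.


Enharmonic notes sound the same pitch but are spelled with different letter names
E# and F name the same pitch class
= F6


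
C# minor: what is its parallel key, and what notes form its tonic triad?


Step by step:
Parallel keys share the same tonic but differ in mode
C# minor → parallel is C# major
Tonic triad of C# major = C# E# G#
= C# major; triad = C# E# G#
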